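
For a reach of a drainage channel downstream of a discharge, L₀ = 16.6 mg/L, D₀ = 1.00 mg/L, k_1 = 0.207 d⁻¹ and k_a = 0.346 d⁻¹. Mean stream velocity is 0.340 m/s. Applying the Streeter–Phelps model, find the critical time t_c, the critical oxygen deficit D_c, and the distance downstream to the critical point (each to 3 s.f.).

With k_a/k_1 = 1.671 and 1 − D₀(k_a−k_1)/(k_1 L₀) = 0.9595,
t_c = ln(1.671 × 0.9595) / (0.346 − 0.207) = ln(1.604) / 0.1390 = 0.4724/0.1390 = 3.399 d.
L(t_c) = L₀ e^(−k_1 t_c) = 16.6 × 0.4948 = 8.214 mg/L, and at the critical point k_a D_c = k_1 L, so D_c = (0.207/0.346) × 8.214 = 4.914 mg/L.
x_c = v t_c = 0.340 m/s × 3.399 d × 86400 s/d = 99840 m ≈ 99.8 km.

t_c ≈ 3.40 d; D_c ≈ 4.91 mg/L; x_c ≈ 99.8 km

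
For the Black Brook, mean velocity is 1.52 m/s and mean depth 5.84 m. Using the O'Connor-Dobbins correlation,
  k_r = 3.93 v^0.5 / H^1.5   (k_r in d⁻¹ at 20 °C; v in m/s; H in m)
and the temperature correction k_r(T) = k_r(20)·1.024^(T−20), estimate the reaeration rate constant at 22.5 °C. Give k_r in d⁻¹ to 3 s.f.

k_r ≈ 0.364 d⁻¹

k_r(20) = 3.93 × 1.52^0.5 / 5.84^1.5 = 3.93 × 1.233 / 14.11 = 0.3433 d⁻¹.
k_r(22.5) = 0.3433 × 1.024^(22.5−20) = 0.3433 × 1.061 = 0.3643 d⁻¹.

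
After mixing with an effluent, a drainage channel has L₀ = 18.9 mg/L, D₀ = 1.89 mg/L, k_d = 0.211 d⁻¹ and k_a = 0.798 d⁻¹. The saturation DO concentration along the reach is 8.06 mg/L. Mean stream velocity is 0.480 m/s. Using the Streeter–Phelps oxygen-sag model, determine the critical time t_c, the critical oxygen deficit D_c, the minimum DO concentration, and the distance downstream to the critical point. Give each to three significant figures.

t_c ≈ 1.71 d; D_c ≈ 3.48 mg/L; min DO ≈ 4.58 mg/L; x_c ≈ 71.0 km

t_c = [1/(k_a−k_d)] ln[(k_a/k_d)(1 − D₀(k_a−k_d)/(k_d L₀))]
= [1/(0.798−0.211)] ln[(0.798/0.211)(1 − 1.89×0.5870/(0.211×18.9))]
= (1/0.5870) ln[3.782 × 0.7218] = 1.704 × ln(2.730) = 1.704 × 1.004 = 1.711 d.
D_c = (k_d/k_a) L₀ e^(−k_d t_c) = (0.211/0.798) × 18.9 × e^(−0.211×1.711) = 0.2644 × 18.9 × 0.6970 = 3.483 mg/L.
Minimum DO = C_s − D_c = 8.06 − 3.483 = 4.577 mg/L.
x_c = v t_c = 0.480 m/s × 1.711 d × 86400 s/d = 70950 m ≈ 71.0 km.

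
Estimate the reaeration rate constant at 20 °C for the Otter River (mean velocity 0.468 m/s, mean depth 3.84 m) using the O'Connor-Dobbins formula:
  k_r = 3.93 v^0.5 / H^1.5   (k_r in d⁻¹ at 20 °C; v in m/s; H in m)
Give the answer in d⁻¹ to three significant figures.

k_r = 3.93 × 0.468^0.5 / 3.84^1.5 = 3.93 × 0.6841 / 7.525 = 0.3573 d⁻¹.

k_r ≈ 0.357 d⁻¹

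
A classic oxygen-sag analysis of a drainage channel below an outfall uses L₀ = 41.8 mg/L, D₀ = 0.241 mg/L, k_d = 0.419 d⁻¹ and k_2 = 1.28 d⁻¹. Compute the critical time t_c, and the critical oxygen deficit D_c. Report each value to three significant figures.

t_c ≈ 1.28 d; D_c ≈ 7.99 mg/L

At the critical point dD/dt = 0, so k_d L₀ e^(−k_d t) = k_2 D. Substituting D(t) from the Streeter–Phelps equation and solving for t gives
t_c = ln[(k_2/k_d)(1 − D₀(k_2−k_d)/(k_d L₀))] / (k_2−k_d).
Here k_2−k_d = 0.8610 d⁻¹ and 1 − D₀(k_2−k_d)/(k_d L₀) = 1 − 0.241×0.8610/(0.419×41.8) = 0.9882, so
t_c = ln(3.055 × 0.9882) / 0.8610 = 1.105 / 0.8610 = 1.283 d.
D_c = (k_d/k_2) L₀ e^(−k_d t_c) = (0.419/1.28) × 41.8 × e^(−0.419×1.283) = 0.3273 × 41.8 × 0.5841 = 7.992 mg/L.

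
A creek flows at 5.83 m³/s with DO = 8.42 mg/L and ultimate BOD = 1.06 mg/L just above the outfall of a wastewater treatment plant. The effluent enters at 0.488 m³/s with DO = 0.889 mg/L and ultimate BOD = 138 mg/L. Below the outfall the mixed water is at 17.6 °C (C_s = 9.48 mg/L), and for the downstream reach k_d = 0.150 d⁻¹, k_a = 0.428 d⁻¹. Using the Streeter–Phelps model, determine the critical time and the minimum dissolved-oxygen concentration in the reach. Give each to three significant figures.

Mixed DO = (5.83×8.42 + 0.488×0.889)/(5.83+0.488) = 49.52/6.318 = 7.838 mg/L.
Mixed L₀ = (5.83×1.06 + 0.488×138)/(6.318) = 73.52/6.318 = 11.64 mg/L.
Initial deficit D₀ = C_s − DO₀ = 9.48 − 7.838 = 1.642 mg/L.
t_c = (1/0.2780) ln[(0.428/0.150)(1 − 1.642×0.2780/(0.150×11.64))] = 3.597 × ln(2.107) = 2.681 d.
D_c = (0.150/0.428) × 11.64 × e^(−0.150×2.681) = 0.3505 × 11.64 × 0.6688 = 2.728 mg/L.
Minimum DO = 9.48 − 2.728 = 6.752 mg/L.

t_c ≈ 2.68 d; minimum DO ≈ 6.75 mg/L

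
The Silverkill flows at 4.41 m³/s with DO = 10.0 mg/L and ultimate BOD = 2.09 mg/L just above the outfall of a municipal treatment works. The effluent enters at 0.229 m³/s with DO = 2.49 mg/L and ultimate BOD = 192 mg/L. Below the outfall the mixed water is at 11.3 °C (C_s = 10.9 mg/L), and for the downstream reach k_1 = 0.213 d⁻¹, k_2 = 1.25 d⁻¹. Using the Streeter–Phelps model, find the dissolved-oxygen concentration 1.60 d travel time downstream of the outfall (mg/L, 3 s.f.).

DO ≈ 9.37 mg/L

Mixed DO = (4.41×10.0 + 0.229×2.49)/(4.41+0.229) = 44.67/4.639 = 9.629 mg/L.
Mixed L₀ = (4.41×2.09 + 0.229×192)/(4.639) = 53.18/4.639 = 11.46 mg/L.
Initial deficit D₀ = C_s − DO₀ = 10.9 − 9.629 = 1.271 mg/L.
D(1.60) = [0.213×11.46/(1.25−0.213)](e^(−0.213×1.60) − e^(−1.25×1.60)) + 1.271 e^(−1.25×1.60)
= 2.355 × (0.7112 − 0.1353) + 1.271 × 0.1353 = 1.528 mg/L.
DO = 10.9 − 1.528 = 9.372 mg/L.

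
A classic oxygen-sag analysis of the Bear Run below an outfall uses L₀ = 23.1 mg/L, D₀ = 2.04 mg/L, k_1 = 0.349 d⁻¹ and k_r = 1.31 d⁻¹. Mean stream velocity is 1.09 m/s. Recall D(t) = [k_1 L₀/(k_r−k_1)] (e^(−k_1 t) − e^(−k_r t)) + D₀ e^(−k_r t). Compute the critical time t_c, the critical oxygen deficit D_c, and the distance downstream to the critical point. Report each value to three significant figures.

t_c ≈ 1.09 d; D_c ≈ 4.21 mg/L; x_c ≈ 102 km

t_c = [1/(k_r−k_1)] ln[(k_r/k_1)(1 − D₀(k_r−k_1)/(k_1 L₀))]
= [1/(1.31−0.349)] ln[(1.31/0.349)(1 − 2.04×0.9610/(0.349×23.1))]
= (1/0.9610) ln[3.754 × 0.7568] = 1.041 × ln(2.841) = 1.041 × 1.044 = 1.086 d.
D_c = (k_1/k_r) L₀ e^(−k_1 t_c) = (0.349/1.31) × 23.1 × e^(−0.349×1.086) = 0.2664 × 23.1 × 0.6844 = 4.212 mg/L.
x_c = v t_c = 1.09 m/s × 1.086 d × 86400 s/d = 102300 m ≈ 102 km.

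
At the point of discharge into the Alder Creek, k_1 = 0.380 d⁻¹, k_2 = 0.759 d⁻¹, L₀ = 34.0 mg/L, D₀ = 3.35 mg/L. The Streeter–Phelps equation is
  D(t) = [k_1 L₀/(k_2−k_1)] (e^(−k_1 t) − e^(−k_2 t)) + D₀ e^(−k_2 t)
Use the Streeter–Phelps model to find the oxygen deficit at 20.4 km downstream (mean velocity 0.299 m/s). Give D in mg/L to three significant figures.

Travel time t = x/v = 20.4 km / (0.299 m/s) = 20400 m / 0.299 m/s = 68230 s = 0.7897 d.
k_1 L₀/(k_2−k_1) = 0.380×34.0/(0.759−0.380) = 12.92/0.3790 = 34.09 mg/L.
e^(−k_1 t) = e^(−0.380×0.7897) = 0.7408; e^(−k_2 t) = e^(−0.759×0.7897) = 0.5492.
D = 34.09 × (0.7408 − 0.5492) + 3.35 × 0.5492 = 6.532 + 1.840 = 8.371 mg/L.

D ≈ 8.37 mg/L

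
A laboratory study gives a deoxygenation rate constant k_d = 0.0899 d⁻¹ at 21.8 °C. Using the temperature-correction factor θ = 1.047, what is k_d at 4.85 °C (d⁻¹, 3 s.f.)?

k_d ≈ 0.0413 d⁻¹

k_d(T₂) = k_d(T₁) · θ^(T₂−T₁) = 0.0899 × 1.047^(4.85−21.8)
= 0.0899 × 1.047^-17.0 = 0.0899 × 0.4591 = 0.04127 d⁻¹.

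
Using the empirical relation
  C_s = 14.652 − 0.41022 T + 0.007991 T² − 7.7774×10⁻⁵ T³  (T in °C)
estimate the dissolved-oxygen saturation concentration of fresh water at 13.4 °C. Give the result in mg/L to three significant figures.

C_s ≈ 10.4 mg/L

C_s = 14.652 − 0.41022×13.4 + 0.007991×13.4² − 7.7774×10⁻⁵×13.4³ = 10.40 mg/L.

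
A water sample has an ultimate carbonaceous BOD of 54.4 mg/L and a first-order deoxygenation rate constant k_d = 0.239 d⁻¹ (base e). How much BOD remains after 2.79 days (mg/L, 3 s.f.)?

L_t = L₀ e^(−k_d t) = 54.4 × e^(−0.239×2.79) = 54.4 × 0.5133 = 27.93 mg/L.

L ≈ 27.9 mg/L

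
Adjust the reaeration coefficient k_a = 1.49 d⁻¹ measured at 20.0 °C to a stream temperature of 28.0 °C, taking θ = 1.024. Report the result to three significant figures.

k_a(T₂) = k_a(T₁) · θ^(T₂−T₁) = 1.49 × 1.024^(28.0−20.0)
= 1.49 × 1.024^8.00 = 1.49 × 1.209 = 1.801 d⁻¹.

k_a ≈ 1.80 d⁻¹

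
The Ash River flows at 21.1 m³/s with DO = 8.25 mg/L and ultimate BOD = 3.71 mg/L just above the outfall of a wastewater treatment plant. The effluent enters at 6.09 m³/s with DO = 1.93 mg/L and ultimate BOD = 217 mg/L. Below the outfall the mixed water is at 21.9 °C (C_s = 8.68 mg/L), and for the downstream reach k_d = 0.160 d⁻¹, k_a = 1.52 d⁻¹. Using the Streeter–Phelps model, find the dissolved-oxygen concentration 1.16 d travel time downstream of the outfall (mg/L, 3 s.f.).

DO ≈ 4.37 mg/L

Mixed DO = (21.1×8.25 + 6.09×1.93)/(21.1+6.09) = 185.8/27.19 = 6.834 mg/L.
Mixed L₀ = (21.1×3.71 + 6.09×217)/(27.19) = 1400/27.19 = 51.48 mg/L.
Initial deficit D₀ = C_s − DO₀ = 8.68 − 6.834 = 1.846 mg/L.
D(1.16) = [0.160×51.48/(1.52−0.160)](e^(−0.160×1.16) − e^(−1.52×1.16)) + 1.846 e^(−1.52×1.16)
= 6.057 × (0.8306 − 0.1715) + 1.846 × 0.1715 = 4.309 mg/L.
DO = 8.68 − 4.309 = 4.371 mg/L.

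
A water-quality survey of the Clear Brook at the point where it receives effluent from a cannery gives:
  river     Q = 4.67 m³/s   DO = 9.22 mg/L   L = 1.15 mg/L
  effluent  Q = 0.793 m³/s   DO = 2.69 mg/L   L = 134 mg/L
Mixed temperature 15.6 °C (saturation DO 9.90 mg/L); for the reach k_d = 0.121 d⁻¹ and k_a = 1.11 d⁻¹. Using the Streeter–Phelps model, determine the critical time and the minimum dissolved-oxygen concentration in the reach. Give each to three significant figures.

Mixed DO = (4.67×9.22 + 0.793×2.69)/(4.67+0.793) = 45.19/5.463 = 8.272 mg/L.
Mixed L₀ = (4.67×1.15 + 0.793×134)/(5.463) = 111.6/5.463 = 20.43 mg/L.
Initial deficit D₀ = C_s − DO₀ = 9.90 − 8.272 = 1.628 mg/L.
t_c = (1/0.9890) ln[(1.11/0.121)(1 − 1.628×0.9890/(0.121×20.43))] = 1.011 × ln(3.200) = 1.176 d.
D_c = (0.121/1.11) × 20.43 × e^(−0.121×1.176) = 0.1090 × 20.43 × 0.8673 = 1.932 mg/L.
Minimum DO = 9.90 − 1.932 = 7.968 mg/L.

t_c ≈ 1.18 d; minimum DO ≈ 7.97 mg/L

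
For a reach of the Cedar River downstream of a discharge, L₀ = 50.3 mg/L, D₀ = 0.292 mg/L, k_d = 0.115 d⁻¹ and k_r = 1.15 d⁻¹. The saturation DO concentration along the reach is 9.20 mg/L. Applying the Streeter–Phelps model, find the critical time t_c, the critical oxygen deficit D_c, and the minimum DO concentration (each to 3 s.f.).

t_c ≈ 2.17 d; D_c ≈ 3.92 mg/L; min DO ≈ 5.28 mg/L

At the critical point dD/dt = 0, so k_d L₀ e^(−k_d t) = k_r D. Substituting D(t) from the Streeter–Phelps equation and solving for t gives
t_c = ln[(k_r/k_d)(1 − D₀(k_r−k_d)/(k_d L₀))] / (k_r−k_d).
Here k_r−k_d = 1.035 d⁻¹ and 1 − D₀(k_r−k_d)/(k_d L₀) = 1 − 0.292×1.035/(0.115×50.3) = 0.9478, so
t_c = ln(10.00 × 0.9478) / 1.035 = 2.249 / 1.035 = 2.173 d.
D_c = (k_d/k_r) L₀ e^(−k_d t_c) = (0.115/1.15) × 50.3 × e^(−0.115×2.173) = 0.1000 × 50.3 × 0.7789 = 3.918 mg/L.
Minimum DO = C_s − D_c = 9.20 − 3.918 = 5.282 mg/L.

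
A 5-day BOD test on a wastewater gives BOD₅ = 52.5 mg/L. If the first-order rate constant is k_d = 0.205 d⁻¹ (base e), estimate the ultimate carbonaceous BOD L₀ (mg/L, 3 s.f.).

BOD₅ = L₀(1 − e^(−5k_d)) ⇒ L₀ = BOD₅ / (1 − e^(−5×0.205))
= 52.5 / (1 − 0.3588) = 52.5 / 0.6412 = 81.88 mg/L.

L₀ ≈ 81.9 mg/L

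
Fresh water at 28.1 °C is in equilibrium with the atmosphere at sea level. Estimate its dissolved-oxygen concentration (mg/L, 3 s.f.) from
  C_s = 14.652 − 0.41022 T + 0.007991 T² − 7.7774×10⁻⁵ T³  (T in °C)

C_s ≈ 7.71 mg/L

C_s = 14.652 − 0.41022×28.1 + 0.007991×28.1² − 7.7774×10⁻⁵×28.1³ = 7.709 mg/L.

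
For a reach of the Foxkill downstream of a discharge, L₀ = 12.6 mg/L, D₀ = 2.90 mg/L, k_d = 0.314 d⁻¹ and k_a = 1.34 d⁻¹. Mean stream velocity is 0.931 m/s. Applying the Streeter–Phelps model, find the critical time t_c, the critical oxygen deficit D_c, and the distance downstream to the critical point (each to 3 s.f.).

t_c ≈ 0.0551 d; D_c ≈ 2.90 mg/L; x_c ≈ 4.43 km

With k_a/k_d = 4.268 and 1 − D₀(k_a−k_d)/(k_d L₀) = 0.2480,
t_c = ln(4.268 × 0.2480) / (1.34 − 0.314) = ln(1.058) / 1.026 = 0.05651/1.026 = 0.05508 d.
L(t_c) = L₀ e^(−k_d t_c) = 12.6 × 0.9829 = 12.38 mg/L, and at the critical point k_a D_c = k_d L, so D_c = (0.314/1.34) × 12.38 = 2.902 mg/L.
x_c = v t_c = 0.931 m/s × 0.05508 d × 86400 s/d = 4431 m ≈ 4.43 km.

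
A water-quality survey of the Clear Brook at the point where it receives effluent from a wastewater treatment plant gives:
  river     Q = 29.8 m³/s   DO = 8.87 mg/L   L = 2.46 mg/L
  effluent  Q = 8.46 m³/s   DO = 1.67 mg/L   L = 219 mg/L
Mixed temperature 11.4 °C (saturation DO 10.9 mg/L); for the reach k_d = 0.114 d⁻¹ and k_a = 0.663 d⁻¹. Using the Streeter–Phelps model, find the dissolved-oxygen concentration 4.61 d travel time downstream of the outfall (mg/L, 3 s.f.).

DO ≈ 5.04 mg/L

Mixed DO = (29.8×8.87 + 8.46×1.67)/(29.8+8.46) = 278.5/38.26 = 7.278 mg/L.
Mixed L₀ = (29.8×2.46 + 8.46×219)/(38.26) = 1926/38.26 = 50.34 mg/L.
Initial deficit D₀ = C_s − DO₀ = 10.9 − 7.278 = 3.622 mg/L.
D(4.61) = [0.114×50.34/(0.663−0.114)](e^(−0.114×4.61) − e^(−0.663×4.61)) + 3.622 e^(−0.663×4.61)
= 10.45 × (0.5912 − 0.04706) + 3.622 × 0.04706 = 5.859 mg/L.
DO = 10.9 − 5.859 = 5.041 mg/L.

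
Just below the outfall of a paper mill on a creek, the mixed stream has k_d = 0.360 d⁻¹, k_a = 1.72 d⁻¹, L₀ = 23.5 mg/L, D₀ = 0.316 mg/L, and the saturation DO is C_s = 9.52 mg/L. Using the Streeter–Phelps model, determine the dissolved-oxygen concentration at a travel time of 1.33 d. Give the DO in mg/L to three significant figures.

k_d L₀/(k_a−k_d) = 0.360×23.5/(1.72−0.360) = 8.460/1.360 = 6.221 mg/L.
e^(−k_d t) = e^(−0.360×1.330) = 0.6195; e^(−k_a t) = e^(−1.72×1.330) = 0.1015.
D = 6.221 × (0.6195 − 0.1015) + 0.316 × 0.1015 = 3.222 + 0.03208 = 3.254 mg/L.
DO = C_s − D = 9.52 − 3.254 = 6.266 mg/L.

DO ≈ 6.27 mg/L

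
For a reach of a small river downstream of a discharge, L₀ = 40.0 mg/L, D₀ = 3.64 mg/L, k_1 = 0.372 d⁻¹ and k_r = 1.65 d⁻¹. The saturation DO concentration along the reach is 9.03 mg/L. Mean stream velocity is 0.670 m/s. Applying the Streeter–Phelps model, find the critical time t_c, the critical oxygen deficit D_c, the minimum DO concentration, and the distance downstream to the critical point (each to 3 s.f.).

t_c ≈ 0.872 d; D_c ≈ 6.52 mg/L; min DO ≈ 2.51 mg/L; x_c ≈ 50.5 km

At the critical point dD/dt = 0, so k_1 L₀ e^(−k_1 t) = k_r D. Substituting D(t) from the Streeter–Phelps equation and solving for t gives
t_c = ln[(k_r/k_1)(1 − D₀(k_r−k_1)/(k_1 L₀))] / (k_r−k_1).
Here k_r−k_1 = 1.278 d⁻¹ and 1 − D₀(k_r−k_1)/(k_1 L₀) = 1 − 3.64×1.278/(0.372×40.0) = 0.6874, so
t_c = ln(4.435 × 0.6874) / 1.278 = 1.115 / 1.278 = 0.8723 d.
D_c = (k_1/k_r) L₀ e^(−k_1 t_c) = (0.372/1.65) × 40.0 × e^(−0.372×0.8723) = 0.2255 × 40.0 × 0.7229 = 6.519 mg/L.
Minimum DO = C_s − D_c = 9.03 − 6.519 = 2.511 mg/L.
x_c = v t_c = 0.670 m/s × 0.8723 d × 86400 s/d = 50490 m ≈ 50.5 km.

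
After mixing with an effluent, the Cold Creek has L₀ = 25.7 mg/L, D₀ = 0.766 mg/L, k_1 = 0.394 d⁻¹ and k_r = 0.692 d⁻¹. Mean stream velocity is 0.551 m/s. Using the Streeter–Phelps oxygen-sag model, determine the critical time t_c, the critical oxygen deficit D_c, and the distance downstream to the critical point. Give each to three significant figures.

At the critical point dD/dt = 0, so k_1 L₀ e^(−k_1 t) = k_r D. Substituting D(t) from the Streeter–Phelps equation and solving for t gives
t_c = ln[(k_r/k_1)(1 − D₀(k_r−k_1)/(k_1 L₀))] / (k_r−k_1).
Here k_r−k_1 = 0.2980 d⁻¹ and 1 − D₀(k_r−k_1)/(k_1 L₀) = 1 − 0.766×0.2980/(0.394×25.7) = 0.9775, so
t_c = ln(1.756 × 0.9775) / 0.2980 = 0.5404 / 0.2980 = 1.814 d.
L(t_c) = L₀ e^(−k_1 t_c) = 25.7 × 0.4894 = 12.58 mg/L, and at the critical point k_r D_c = k_1 L, so D_c = (0.394/0.692) × 12.58 = 7.162 mg/L.
x_c = v t_c = 0.551 m/s × 1.814 d × 86400 s/d = 86340 m ≈ 86.3 km.

t_c ≈ 1.81 d; D_c ≈ 7.16 mg/L; x_c ≈ 86.3 km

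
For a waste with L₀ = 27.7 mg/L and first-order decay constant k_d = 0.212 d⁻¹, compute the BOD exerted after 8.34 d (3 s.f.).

y ≈ 23.0 mg/L

y_t = L₀(1 − e^(−k_d t)) = 27.7 × (1 − e^(−0.212×8.34))
= 27.7 × (1 − 0.1707) = 27.7 × 0.8293 = 22.97 mg/L.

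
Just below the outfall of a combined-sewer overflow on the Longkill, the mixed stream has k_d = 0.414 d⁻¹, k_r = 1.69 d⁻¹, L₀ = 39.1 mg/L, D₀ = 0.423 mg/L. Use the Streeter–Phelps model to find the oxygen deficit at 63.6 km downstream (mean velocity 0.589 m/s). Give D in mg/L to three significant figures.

D ≈ 6.08 mg/L

Travel time t = x/v = 63.6 km / (0.589 m/s) = 63600 m / 0.589 m/s = 108000 s = 1.250 d.
k_d L₀/(k_r−k_d) = 0.414×39.1/(1.69−0.414) = 16.19/1.276 = 12.69 mg/L.
e^(−k_d t) = e^(−0.414×1.250) = 0.5961; e^(−k_r t) = e^(−1.69×1.250) = 0.1210.
D = 12.69 × (0.5961 − 0.1210) + 0.423 × 0.1210 = 6.027 + 0.05118 = 6.078 mg/L.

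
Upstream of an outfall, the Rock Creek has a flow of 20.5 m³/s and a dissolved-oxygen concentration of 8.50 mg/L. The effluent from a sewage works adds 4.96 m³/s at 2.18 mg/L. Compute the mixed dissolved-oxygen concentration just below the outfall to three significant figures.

7.27 mg/L

Flow-weighted mixing: C = (Q_r C_r + Q_w C_w)/(Q_r + Q_w)
= (20.5×8.50 + 4.96×2.18)/(20.5 + 4.96) = 185.1/25.46 = 7.269 mg/L.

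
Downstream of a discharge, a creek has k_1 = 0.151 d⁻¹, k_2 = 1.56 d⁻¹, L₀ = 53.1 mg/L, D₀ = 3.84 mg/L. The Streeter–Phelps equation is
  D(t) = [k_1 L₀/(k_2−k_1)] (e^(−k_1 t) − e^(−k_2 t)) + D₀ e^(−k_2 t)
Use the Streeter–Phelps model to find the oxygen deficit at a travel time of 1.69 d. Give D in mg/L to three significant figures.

k_1 L₀/(k_2−k_1) = 0.151×53.1/(1.56−0.151) = 8.018/1.409 = 5.691 mg/L.
e^(−k_1 t) = e^(−0.151×1.690) = 0.7748; e^(−k_2 t) = e^(−1.56×1.690) = 0.07162.
D = 5.691 × (0.7748 − 0.07162) + 3.84 × 0.07162 = 4.001 + 0.2750 = 4.276 mg/L.

D ≈ 4.28 mg/L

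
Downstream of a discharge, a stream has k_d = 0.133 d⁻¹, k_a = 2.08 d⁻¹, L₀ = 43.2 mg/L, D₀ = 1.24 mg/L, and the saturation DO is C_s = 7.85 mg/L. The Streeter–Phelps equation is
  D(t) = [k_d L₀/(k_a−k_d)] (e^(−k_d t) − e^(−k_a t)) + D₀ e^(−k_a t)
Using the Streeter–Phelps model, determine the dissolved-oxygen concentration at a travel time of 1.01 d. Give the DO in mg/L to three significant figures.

DO ≈ 5.48 mg/L

k_d L₀/(k_a−k_d) = 0.133×43.2/(2.08−0.133) = 5.746/1.947 = 2.951 mg/L.
e^(−k_d t) = e^(−0.133×1.010) = 0.8743; e^(−k_a t) = e^(−2.08×1.010) = 0.1224.
D = 2.951 × (0.8743 − 0.1224) + 1.24 × 0.1224 = 2.219 + 0.1517 = 2.371 mg/L.
DO = C_s − D = 7.85 − 2.371 = 5.479 mg/L.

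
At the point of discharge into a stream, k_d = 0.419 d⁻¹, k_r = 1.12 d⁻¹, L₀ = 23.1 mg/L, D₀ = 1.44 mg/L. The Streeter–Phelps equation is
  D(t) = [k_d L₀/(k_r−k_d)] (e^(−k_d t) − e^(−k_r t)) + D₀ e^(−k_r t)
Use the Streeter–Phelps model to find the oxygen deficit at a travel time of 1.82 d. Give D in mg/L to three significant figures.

k_d L₀/(k_r−k_d) = 0.419×23.1/(1.12−0.419) = 9.679/0.7010 = 13.81 mg/L.
e^(−k_d t) = e^(−0.419×1.820) = 0.4665; e^(−k_r t) = e^(−1.12×1.820) = 0.1302.
D = 13.81 × (0.4665 − 0.1302) + 1.44 × 0.1302 = 4.642 + 0.1875 = 4.830 mg/L.

D ≈ 4.83 mg/L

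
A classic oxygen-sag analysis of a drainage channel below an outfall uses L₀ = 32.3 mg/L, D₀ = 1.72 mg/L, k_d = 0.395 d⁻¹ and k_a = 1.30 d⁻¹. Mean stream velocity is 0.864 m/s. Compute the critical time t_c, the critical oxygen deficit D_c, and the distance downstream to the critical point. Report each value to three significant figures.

t_c ≈ 1.17 d; D_c ≈ 6.18 mg/L; x_c ≈ 87.5 km

t_c = [1/(k_a−k_d)] ln[(k_a/k_d)(1 − D₀(k_a−k_d)/(k_d L₀))]
= [1/(1.30−0.395)] ln[(1.30/0.395)(1 − 1.72×0.9050/(0.395×32.3))]
= (1/0.9050) ln[3.291 × 0.8780] = 1.105 × ln(2.890) = 1.105 × 1.061 = 1.173 d.
D_c = (k_d/k_a) L₀ e^(−k_d t_c) = (0.395/1.30) × 32.3 × e^(−0.395×1.173) = 0.3038 × 32.3 × 0.6293 = 6.176 mg/L.
x_c = v t_c = 0.864 m/s × 1.173 d × 86400 s/d = 87530 m ≈ 87.5 km.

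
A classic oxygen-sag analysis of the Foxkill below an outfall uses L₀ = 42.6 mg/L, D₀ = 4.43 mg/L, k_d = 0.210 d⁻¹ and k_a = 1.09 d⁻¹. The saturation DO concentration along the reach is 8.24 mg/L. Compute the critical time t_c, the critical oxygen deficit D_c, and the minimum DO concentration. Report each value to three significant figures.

With k_a/k_d = 5.190 and 1 − D₀(k_a−k_d)/(k_d L₀) = 0.5642,
t_c = ln(5.190 × 0.5642) / (1.09 − 0.210) = ln(2.929) / 0.8800 = 1.075/0.8800 = 1.221 d.
D_c = (k_d/k_a) L₀ e^(−k_d t_c) = (0.210/1.09) × 42.6 × e^(−0.210×1.221) = 0.1927 × 42.6 × 0.7738 = 6.351 mg/L.
Minimum DO = C_s − D_c = 8.24 − 6.351 = 1.889 mg/L.

t_c ≈ 1.22 d; D_c ≈ 6.35 mg/L; min DO ≈ 1.89 mg/L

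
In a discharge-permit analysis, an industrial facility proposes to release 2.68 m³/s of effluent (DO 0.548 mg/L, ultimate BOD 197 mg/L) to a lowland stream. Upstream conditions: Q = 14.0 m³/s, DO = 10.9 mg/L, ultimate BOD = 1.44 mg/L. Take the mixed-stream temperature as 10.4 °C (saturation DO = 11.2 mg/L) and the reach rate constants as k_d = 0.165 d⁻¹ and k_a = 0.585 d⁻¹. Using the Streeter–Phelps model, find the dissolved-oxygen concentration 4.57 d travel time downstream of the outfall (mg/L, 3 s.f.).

DO ≈ 5.88 mg/L

Mixed DO = (14.0×10.9 + 2.68×0.548)/(14.0+2.68) = 154.1/16.68 = 9.237 mg/L.
Mixed L₀ = (14.0×1.44 + 2.68×197)/(16.68) = 548.1/16.68 = 32.86 mg/L.
Initial deficit D₀ = C_s − DO₀ = 11.2 − 9.237 = 1.963 mg/L.
D(4.57) = [0.165×32.86/(0.585−0.165)](e^(−0.165×4.57) − e^(−0.585×4.57)) + 1.963 e^(−0.585×4.57)
= 12.91 × (0.4705 − 0.06901) + 1.963 × 0.06901 = 5.318 mg/L.
DO = 11.2 − 5.318 = 5.882 mg/L.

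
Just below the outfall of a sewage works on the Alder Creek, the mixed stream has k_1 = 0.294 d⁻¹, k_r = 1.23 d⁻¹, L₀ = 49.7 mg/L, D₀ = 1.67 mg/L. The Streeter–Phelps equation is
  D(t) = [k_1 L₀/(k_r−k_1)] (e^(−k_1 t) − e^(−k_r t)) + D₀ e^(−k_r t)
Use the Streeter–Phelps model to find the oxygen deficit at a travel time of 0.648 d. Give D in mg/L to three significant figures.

D ≈ 6.62 mg/L

k_1 L₀/(k_r−k_1) = 0.294×49.7/(1.23−0.294) = 14.61/0.9360 = 15.61 mg/L.
e^(−k_1 t) = e^(−0.294×0.6480) = 0.8265; e^(−k_r t) = e^(−1.23×0.6480) = 0.4507.
D = 15.61 × (0.8265 − 0.4507) + 1.67 × 0.4507 = 5.868 + 0.7526 = 6.620 mg/L.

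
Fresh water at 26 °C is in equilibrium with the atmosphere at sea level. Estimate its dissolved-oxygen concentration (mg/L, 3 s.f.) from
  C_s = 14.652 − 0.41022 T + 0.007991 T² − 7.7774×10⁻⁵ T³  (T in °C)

C_s = 14.652 − 0.41022×26 + 0.007991×26² − 7.7774×10⁻⁵×26³ = 8.021 mg/L.

C_s ≈ 8.02 mg/L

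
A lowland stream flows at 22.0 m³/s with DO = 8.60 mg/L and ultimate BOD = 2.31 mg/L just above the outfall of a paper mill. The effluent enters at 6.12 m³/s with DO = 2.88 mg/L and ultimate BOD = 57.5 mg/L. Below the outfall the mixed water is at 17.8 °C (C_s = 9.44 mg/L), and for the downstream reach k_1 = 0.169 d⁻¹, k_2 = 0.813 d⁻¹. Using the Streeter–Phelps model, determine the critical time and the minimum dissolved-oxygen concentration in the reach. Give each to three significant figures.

Mixed DO = (22.0×8.60 + 6.12×2.88)/(22.0+6.12) = 206.8/28.12 = 7.355 mg/L.
Mixed L₀ = (22.0×2.31 + 6.12×57.5)/(28.12) = 402.7/28.12 = 14.32 mg/L.
Initial deficit D₀ = C_s − DO₀ = 9.44 − 7.355 = 2.085 mg/L.
t_c = (1/0.6440) ln[(0.813/0.169)(1 − 2.085×0.6440/(0.169×14.32))] = 1.553 × ln(2.142) = 1.183 d.
D_c = (0.169/0.813) × 14.32 × e^(−0.169×1.183) = 0.2079 × 14.32 × 0.8188 = 2.438 mg/L.
Minimum DO = 9.44 − 2.438 = 7.002 mg/L.

t_c ≈ 1.18 d; minimum DO ≈ 7.00 mg/L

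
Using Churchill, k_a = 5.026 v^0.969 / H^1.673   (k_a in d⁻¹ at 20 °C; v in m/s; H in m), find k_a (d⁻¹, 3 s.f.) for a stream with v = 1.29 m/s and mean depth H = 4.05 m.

k_a = 5.026 × 1.29^0.969 / 4.05^1.673 = 5.026 × 1.280 / 10.38 = 0.6196 d⁻¹.

k_a ≈ 0.620 d⁻¹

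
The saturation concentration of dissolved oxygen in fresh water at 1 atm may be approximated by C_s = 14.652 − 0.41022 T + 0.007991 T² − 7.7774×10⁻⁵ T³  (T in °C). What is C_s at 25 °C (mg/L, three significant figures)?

C_s = 14.652 − 0.41022×25 + 0.007991×25² − 7.7774×10⁻⁵×25³ = 8.176 mg/L.

C_s ≈ 8.18 mg/L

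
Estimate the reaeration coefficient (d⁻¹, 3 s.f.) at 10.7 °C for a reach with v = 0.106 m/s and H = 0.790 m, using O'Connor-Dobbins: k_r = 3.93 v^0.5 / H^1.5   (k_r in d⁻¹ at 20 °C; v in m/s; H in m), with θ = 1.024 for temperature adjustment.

k_r(20) = 3.93 × 0.106^0.5 / 0.790^1.5 = 3.93 × 0.3256 / 0.7022 = 1.822 d⁻¹.
k_r(10.7) = 1.822 × 1.024^(10.7−20) = 1.822 × 0.8021 = 1.462 d⁻¹.

k_r ≈ 1.46 d⁻¹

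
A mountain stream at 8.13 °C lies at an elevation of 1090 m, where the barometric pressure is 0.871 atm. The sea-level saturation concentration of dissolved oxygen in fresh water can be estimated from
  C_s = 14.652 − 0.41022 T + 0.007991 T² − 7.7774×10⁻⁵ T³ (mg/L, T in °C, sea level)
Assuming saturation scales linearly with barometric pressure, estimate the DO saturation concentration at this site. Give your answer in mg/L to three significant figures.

C_s ≈ 10.3 mg/L

At sea level: C_s = 14.652 − 0.41022×8.13 + 0.007991×8.13² − 7.7774×10⁻⁵×8.13³ = 11.80 mg/L.
Pressure correction: C_s' = 11.80 × 0.871 = 10.28 mg/L.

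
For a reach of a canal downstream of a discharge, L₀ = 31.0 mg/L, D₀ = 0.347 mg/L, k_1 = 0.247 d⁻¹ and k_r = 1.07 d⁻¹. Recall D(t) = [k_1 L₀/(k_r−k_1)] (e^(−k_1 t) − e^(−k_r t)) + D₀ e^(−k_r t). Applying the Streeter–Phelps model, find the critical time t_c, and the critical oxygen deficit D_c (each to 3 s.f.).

With k_r/k_1 = 4.332 and 1 − D₀(k_r−k_1)/(k_1 L₀) = 0.9627,
t_c = ln(4.332 × 0.9627) / (1.07 − 0.247) = ln(4.170) / 0.8230 = 1.428/0.8230 = 1.735 d.
D_c = (k_1/k_r) L₀ e^(−k_1 t_c) = (0.247/1.07) × 31.0 × e^(−0.247×1.735) = 0.2308 × 31.0 × 0.6514 = 4.662 mg/L.

t_c ≈ 1.74 d; D_c ≈ 4.66 mg/L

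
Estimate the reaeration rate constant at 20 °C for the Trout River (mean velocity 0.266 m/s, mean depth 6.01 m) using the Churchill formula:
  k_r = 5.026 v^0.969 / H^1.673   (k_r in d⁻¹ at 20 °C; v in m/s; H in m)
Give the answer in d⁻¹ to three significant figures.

k_r = 5.026 × 0.266^0.969 / 6.01^1.673 = 5.026 × 0.2771 / 20.09 = 0.06932 d⁻¹.

k_r ≈ 0.0693 d⁻¹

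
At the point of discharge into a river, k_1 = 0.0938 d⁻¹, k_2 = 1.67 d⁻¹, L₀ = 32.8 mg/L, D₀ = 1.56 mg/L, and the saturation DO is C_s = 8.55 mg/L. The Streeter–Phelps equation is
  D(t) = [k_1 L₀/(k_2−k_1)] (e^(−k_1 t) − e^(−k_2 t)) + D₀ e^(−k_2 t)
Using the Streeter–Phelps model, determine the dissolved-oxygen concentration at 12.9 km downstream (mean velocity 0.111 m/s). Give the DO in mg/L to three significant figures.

DO ≈ 6.87 mg/L

Travel time t = x/v = 12.9 km / (0.111 m/s) = 12900 m / 0.111 m/s = 116200 s = 1.345 d.
k_1 L₀/(k_2−k_1) = 0.0938×32.8/(1.67−0.0938) = 3.077/1.576 = 1.952 mg/L.
e^(−k_1 t) = e^(−0.0938×1.345) = 0.8815; e^(−k_2 t) = e^(−1.67×1.345) = 0.1058.
D = 1.952 × (0.8815 − 0.1058) + 1.56 × 0.1058 = 1.514 + 0.1650 = 1.679 mg/L.
DO = C_s − D = 8.55 − 1.679 = 6.871 mg/L.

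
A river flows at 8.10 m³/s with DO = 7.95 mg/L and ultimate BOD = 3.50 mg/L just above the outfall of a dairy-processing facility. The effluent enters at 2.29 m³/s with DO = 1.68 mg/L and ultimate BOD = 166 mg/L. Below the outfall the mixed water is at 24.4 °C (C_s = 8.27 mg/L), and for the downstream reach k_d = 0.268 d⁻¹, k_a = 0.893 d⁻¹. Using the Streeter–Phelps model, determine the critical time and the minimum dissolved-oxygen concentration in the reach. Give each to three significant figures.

t_c ≈ 1.76 d; minimum DO ≈ 0.899 mg/L

Mixed DO = (8.10×7.95 + 2.29×1.68)/(8.10+2.29) = 68.24/10.39 = 6.568 mg/L.
Mixed L₀ = (8.10×3.50 + 2.29×166)/(10.39) = 408.5/10.39 = 39.32 mg/L.
Initial deficit D₀ = C_s − DO₀ = 8.27 − 6.568 = 1.702 mg/L.
t_c = (1/0.6250) ln[(0.893/0.268)(1 − 1.702×0.6250/(0.268×39.32))] = 1.600 × ln(2.996) = 1.755 d.
D_c = (0.268/0.893) × 39.32 × e^(−0.268×1.755) = 0.3001 × 39.32 × 0.6247 = 7.371 mg/L.
Minimum DO = 8.27 − 7.371 = 0.8990 mg/L.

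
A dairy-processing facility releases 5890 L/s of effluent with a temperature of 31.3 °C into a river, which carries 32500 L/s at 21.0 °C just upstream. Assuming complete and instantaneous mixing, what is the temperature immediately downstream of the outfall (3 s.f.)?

22.6 °C

Flow-weighted mixing: C = (Q_r C_r + Q_w C_w)/(Q_r + Q_w)
= (32500×21.0 + 5890×31.3)/(32500 + 5890) = 866900/38390 = 22.58 °C.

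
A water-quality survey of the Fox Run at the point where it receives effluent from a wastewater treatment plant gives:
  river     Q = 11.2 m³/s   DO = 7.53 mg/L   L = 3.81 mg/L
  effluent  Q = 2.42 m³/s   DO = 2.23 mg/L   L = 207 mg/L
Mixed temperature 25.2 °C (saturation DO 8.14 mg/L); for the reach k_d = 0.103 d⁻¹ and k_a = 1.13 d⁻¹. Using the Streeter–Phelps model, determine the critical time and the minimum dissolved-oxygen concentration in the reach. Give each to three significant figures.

t_c ≈ 1.85 d; minimum DO ≈ 5.13 mg/L

Mixed DO = (11.2×7.53 + 2.42×2.23)/(11.2+2.42) = 89.73/13.62 = 6.588 mg/L.
Mixed L₀ = (11.2×3.81 + 2.42×207)/(13.62) = 543.6/13.62 = 39.91 mg/L.
Initial deficit D₀ = C_s − DO₀ = 8.14 − 6.588 = 1.552 mg/L.
t_c = (1/1.027) ln[(1.13/0.103)(1 − 1.552×1.027/(0.103×39.91))] = 0.9737 × ln(6.718) = 1.855 d.
D_c = (0.103/1.13) × 39.91 × e^(−0.103×1.855) = 0.09115 × 39.91 × 0.8261 = 3.005 mg/L.
Minimum DO = 8.14 − 3.005 = 5.135 mg/L.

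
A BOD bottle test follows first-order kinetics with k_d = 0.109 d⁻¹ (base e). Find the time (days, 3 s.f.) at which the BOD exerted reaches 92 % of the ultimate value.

y/L₀ = 1 − e^(−k_d t) = 0.92 ⇒ e^(−k_d t) = 0.0800
t = −ln(0.0800) / 0.109 = 2.526 / 0.109 = 23.17 d.

t ≈ 23.2 d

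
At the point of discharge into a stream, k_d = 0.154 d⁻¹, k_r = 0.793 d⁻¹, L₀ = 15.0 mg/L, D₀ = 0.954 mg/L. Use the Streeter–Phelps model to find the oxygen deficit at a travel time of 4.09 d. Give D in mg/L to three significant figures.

k_d L₀/(k_r−k_d) = 0.154×15.0/(0.793−0.154) = 2.310/0.6390 = 3.615 mg/L.
e^(−k_d t) = e^(−0.154×4.090) = 0.5327; e^(−k_r t) = e^(−0.793×4.090) = 0.03903.
D = 3.615 × (0.5327 − 0.03903) + 0.954 × 0.03903 = 1.784 + 0.03724 = 1.822 mg/L.

D ≈ 1.82 mg/L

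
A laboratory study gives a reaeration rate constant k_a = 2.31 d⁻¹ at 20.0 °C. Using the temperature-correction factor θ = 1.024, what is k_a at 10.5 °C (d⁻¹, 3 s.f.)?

k_a(T₂) = k_a(T₁) · θ^(T₂−T₁) = 2.31 × 1.024^(10.5−20.0)
= 2.31 × 1.024^-9.50 = 2.31 × 0.7983 = 1.844 d⁻¹.

k_a ≈ 1.84 d⁻¹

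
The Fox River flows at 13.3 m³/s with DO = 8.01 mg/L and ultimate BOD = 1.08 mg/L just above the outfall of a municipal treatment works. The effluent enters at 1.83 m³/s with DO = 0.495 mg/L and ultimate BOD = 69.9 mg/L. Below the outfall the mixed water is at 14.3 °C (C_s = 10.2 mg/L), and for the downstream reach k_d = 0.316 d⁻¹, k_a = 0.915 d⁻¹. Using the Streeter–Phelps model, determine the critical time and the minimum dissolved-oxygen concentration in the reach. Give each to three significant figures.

Mixed DO = (13.3×8.01 + 1.83×0.495)/(13.3+1.83) = 107.4/15.13 = 7.101 mg/L.
Mixed L₀ = (13.3×1.08 + 1.83×69.9)/(15.13) = 142.3/15.13 = 9.404 mg/L.
Initial deficit D₀ = C_s − DO₀ = 10.2 − 7.101 = 3.099 mg/L.
t_c = (1/0.5990) ln[(0.915/0.316)(1 − 3.099×0.5990/(0.316×9.404))] = 1.669 × ln(1.087) = 0.1390 d.
D_c = (0.316/0.915) × 9.404 × e^(−0.316×0.1390) = 0.3454 × 9.404 × 0.9570 = 3.108 mg/L.
Minimum DO = 10.2 − 3.108 = 7.092 mg/L.

t_c ≈ 0.139 d; minimum DO ≈ 7.09 mg/L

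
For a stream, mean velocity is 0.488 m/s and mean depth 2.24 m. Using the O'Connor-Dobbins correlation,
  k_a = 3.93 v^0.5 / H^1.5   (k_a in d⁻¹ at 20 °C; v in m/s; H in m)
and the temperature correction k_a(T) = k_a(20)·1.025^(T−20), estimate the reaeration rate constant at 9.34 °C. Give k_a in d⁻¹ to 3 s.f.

k_a(20) = 3.93 × 0.488^0.5 / 2.24^1.5 = 3.93 × 0.6986 / 3.353 = 0.8189 d⁻¹.
k_a(9.34) = 0.8189 × 1.025^(9.34−20) = 0.8189 × 0.7686 = 0.6294 d⁻¹.

k_a ≈ 0.629 d⁻¹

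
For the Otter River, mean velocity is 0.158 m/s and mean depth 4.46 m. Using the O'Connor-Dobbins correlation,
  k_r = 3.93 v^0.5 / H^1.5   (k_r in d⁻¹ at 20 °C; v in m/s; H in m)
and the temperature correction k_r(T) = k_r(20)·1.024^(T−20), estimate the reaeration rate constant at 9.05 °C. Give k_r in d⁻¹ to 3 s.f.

k_r(20) = 3.93 × 0.158^0.5 / 4.46^1.5 = 3.93 × 0.3975 / 9.419 = 0.1659 d⁻¹.
k_r(9.05) = 0.1659 × 1.024^(9.05−20) = 0.1659 × 0.7713 = 0.1279 d⁻¹.

k_r ≈ 0.128 d⁻¹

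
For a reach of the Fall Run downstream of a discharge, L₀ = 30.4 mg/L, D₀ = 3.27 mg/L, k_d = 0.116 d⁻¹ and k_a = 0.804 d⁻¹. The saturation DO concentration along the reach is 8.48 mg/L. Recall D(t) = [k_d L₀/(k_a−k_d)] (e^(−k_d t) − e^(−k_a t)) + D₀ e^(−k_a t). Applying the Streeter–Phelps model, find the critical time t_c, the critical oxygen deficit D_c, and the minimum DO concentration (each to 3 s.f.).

t_c ≈ 1.34 d; D_c ≈ 3.76 mg/L; min DO ≈ 4.72 mg/L

t_c = [1/(k_a−k_d)] ln[(k_a/k_d)(1 − D₀(k_a−k_d)/(k_d L₀))]
= [1/(0.804−0.116)] ln[(0.804/0.116)(1 − 3.27×0.6880/(0.116×30.4))]
= (1/0.6880) ln[6.931 × 0.3620] = 1.453 × ln(2.509) = 1.453 × 0.9200 = 1.337 d.
L(t_c) = L₀ e^(−k_d t_c) = 30.4 × 0.8563 = 26.03 mg/L, and at the critical point k_a D_c = k_d L, so D_c = (0.116/0.804) × 26.03 = 3.756 mg/L.
Minimum DO = C_s − D_c = 8.48 − 3.756 = 4.724 mg/L.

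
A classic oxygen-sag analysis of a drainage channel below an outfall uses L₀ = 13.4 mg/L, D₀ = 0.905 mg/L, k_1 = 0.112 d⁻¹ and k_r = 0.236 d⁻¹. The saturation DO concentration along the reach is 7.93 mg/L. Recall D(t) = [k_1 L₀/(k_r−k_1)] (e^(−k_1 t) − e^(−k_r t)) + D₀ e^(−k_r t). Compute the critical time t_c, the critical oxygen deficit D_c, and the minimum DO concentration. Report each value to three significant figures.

With k_r/k_1 = 2.107 and 1 − D₀(k_r−k_1)/(k_1 L₀) = 0.9252,
t_c = ln(2.107 × 0.9252) / (0.236 − 0.112) = ln(1.950) / 0.1240 = 0.6676/0.1240 = 5.384 d.
L(t_c) = L₀ e^(−k_1 t_c) = 13.4 × 0.5472 = 7.332 mg/L, and at the critical point k_r D_c = k_1 L, so D_c = (0.112/0.236) × 7.332 = 3.480 mg/L.
Minimum DO = C_s − D_c = 7.93 − 3.480 = 4.450 mg/L.

t_c ≈ 5.38 d; D_c ≈ 3.48 mg/L; min DO ≈ 4.45 mg/L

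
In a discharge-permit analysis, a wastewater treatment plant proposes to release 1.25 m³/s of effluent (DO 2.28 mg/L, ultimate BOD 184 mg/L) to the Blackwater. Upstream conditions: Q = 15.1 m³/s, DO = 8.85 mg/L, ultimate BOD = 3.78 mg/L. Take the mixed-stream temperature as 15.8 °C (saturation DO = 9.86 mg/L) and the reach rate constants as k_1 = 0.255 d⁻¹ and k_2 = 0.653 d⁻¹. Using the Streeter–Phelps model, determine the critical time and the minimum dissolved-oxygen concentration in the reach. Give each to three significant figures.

t_c ≈ 2.00 d; minimum DO ≈ 5.74 mg/L

Mixed DO = (15.1×8.85 + 1.25×2.28)/(15.1+1.25) = 136.5/16.35 = 8.348 mg/L.
Mixed L₀ = (15.1×3.78 + 1.25×184)/(16.35) = 287.1/16.35 = 17.56 mg/L.
Initial deficit D₀ = C_s − DO₀ = 9.86 − 8.348 = 1.512 mg/L.
t_c = (1/0.3980) ln[(0.653/0.255)(1 − 1.512×0.3980/(0.255×17.56))] = 2.513 × ln(2.217) = 2.000 d.
D_c = (0.255/0.653) × 17.56 × e^(−0.255×2.000) = 0.3905 × 17.56 × 0.6005 = 4.118 mg/L.
Minimum DO = 9.86 − 4.118 = 5.742 mg/L.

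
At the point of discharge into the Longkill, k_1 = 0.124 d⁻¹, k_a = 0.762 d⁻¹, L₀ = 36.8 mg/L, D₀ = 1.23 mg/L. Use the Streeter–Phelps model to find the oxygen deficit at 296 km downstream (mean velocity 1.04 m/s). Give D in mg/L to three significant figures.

Travel time t = x/v = 296 km / (1.04 m/s) = 296000 m / 1.04 m/s = 284600 s = 3.294 d.
k_1 L₀/(k_a−k_1) = 0.124×36.8/(0.762−0.124) = 4.563/0.6380 = 7.152 mg/L.
e^(−k_1 t) = e^(−0.124×3.294) = 0.6647; e^(−k_a t) = e^(−0.762×3.294) = 0.08126.
D = 7.152 × (0.6647 − 0.08126) + 1.23 × 0.08126 = 4.173 + 0.09994 = 4.273 mg/L.

D ≈ 4.27 mg/L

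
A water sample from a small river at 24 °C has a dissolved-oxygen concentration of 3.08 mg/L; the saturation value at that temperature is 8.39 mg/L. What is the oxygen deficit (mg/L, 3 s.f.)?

D = C_s − C = 8.39 − 3.08 = 5.31 mg/L.

D ≈ 5.31 mg/L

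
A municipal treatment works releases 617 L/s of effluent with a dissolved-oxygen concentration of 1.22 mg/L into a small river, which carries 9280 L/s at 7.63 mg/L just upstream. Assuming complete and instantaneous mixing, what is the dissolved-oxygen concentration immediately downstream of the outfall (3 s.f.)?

7.23 mg/L

Flow-weighted mixing: C = (Q_r C_r + Q_w C_w)/(Q_r + Q_w)
= (9280×7.63 + 617×1.22)/(9280 + 617) = 71560/9897 = 7.230 mg/L.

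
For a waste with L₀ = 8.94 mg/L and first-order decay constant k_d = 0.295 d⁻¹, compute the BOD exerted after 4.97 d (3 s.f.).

y_t = L₀(1 − e^(−k_d t)) = 8.94 × (1 − e^(−0.295×4.97))
= 8.94 × (1 − 0.2308) = 8.94 × 0.7692 = 6.877 mg/L.

y ≈ 6.88 mg/L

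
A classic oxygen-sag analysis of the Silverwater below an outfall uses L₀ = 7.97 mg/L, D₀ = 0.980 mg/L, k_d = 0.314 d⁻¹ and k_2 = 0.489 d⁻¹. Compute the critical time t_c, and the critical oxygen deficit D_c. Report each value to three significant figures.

With k_2/k_d = 1.557 and 1 − D₀(k_2−k_d)/(k_d L₀) = 0.9315,
t_c = ln(1.557 × 0.9315) / (0.489 − 0.314) = ln(1.451) / 0.1750 = 0.3720/0.1750 = 2.126 d.
L(t_c) = L₀ e^(−k_d t_c) = 7.97 × 0.5130 = 4.089 mg/L, and at the critical point k_2 D_c = k_d L, so D_c = (0.314/0.489) × 4.089 = 2.626 mg/L.

t_c ≈ 2.13 d; D_c ≈ 2.63 mg/L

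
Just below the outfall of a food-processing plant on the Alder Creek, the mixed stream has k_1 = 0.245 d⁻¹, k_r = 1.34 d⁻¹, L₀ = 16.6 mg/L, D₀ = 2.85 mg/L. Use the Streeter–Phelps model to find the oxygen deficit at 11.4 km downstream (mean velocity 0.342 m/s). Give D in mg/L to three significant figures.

Travel time t = x/v = 11.4 km / (0.342 m/s) = 11400 m / 0.342 m/s = 33330 s = 0.3858 d.
k_1 L₀/(k_r−k_1) = 0.245×16.6/(1.34−0.245) = 4.067/1.095 = 3.714 mg/L.
e^(−k_1 t) = e^(−0.245×0.3858) = 0.9098; e^(−k_r t) = e^(−1.34×0.3858) = 0.5963.
D = 3.714 × (0.9098 − 0.5963) + 2.85 × 0.5963 = 1.164 + 1.700 = 2.864 mg/L.

D ≈ 2.86 mg/L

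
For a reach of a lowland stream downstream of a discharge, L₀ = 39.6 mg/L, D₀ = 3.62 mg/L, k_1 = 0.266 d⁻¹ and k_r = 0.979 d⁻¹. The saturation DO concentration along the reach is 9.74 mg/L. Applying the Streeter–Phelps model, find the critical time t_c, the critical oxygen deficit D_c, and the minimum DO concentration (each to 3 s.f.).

t_c ≈ 1.43 d; D_c ≈ 7.35 mg/L; min DO ≈ 2.39 mg/L

t_c = [1/(k_r−k_1)] ln[(k_r/k_1)(1 − D₀(k_r−k_1)/(k_1 L₀))]
= [1/(0.979−0.266)] ln[(0.979/0.266)(1 − 3.62×0.7130/(0.266×39.6))]
= (1/0.7130) ln[3.680 × 0.7550] = 1.403 × ln(2.779) = 1.403 × 1.022 = 1.433 d.
D_c = (k_1/k_r) L₀ e^(−k_1 t_c) = (0.266/0.979) × 39.6 × e^(−0.266×1.433) = 0.2717 × 39.6 × 0.6830 = 7.349 mg/L.
Minimum DO = C_s − D_c = 9.74 − 7.349 = 2.391 mg/L.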